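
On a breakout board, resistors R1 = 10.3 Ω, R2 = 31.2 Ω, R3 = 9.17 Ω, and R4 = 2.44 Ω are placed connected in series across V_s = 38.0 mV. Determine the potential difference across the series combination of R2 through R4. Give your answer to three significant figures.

ΣR = 10.3 + 31.2 + 9.17 + 2.44 = 53.11 Ω.
R_{R2..R4} = 31.2 + 9.17 + 2.44 = 42.81 Ω.
By the voltage-divider rule, V = 38.0 × 42.81/53.11 = 30.63 mV.

V ≈ 30.6 mV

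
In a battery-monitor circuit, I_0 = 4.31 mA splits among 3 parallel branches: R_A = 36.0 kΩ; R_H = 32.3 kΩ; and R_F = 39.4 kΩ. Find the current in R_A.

I ≈ 1.42 mA

Conductances: ΣG = 1/36.0 + 1/32.3 + 1/39.4 = 0.08412 (1/kΩ).
R_A takes the fraction G_k/ΣG = 0.02778/0.08412 = 0.3302, so I = 4.31 × 0.3302 = 1.423 mA.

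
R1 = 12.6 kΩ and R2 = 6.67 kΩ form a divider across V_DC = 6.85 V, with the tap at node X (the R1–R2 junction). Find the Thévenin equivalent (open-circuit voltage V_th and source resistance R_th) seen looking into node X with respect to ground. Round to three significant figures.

V_th ≈ 2.37 V, R_th ≈ 4.36 kΩ

With X open, the divider is unloaded: V_th = 6.85 × 6.67/19.27 = 2.371 V.
Looking into X with the source shorted: R_th = R1·R2/(R1+R2) = 12.60 × 6.67/19.27 = 4.361 kΩ.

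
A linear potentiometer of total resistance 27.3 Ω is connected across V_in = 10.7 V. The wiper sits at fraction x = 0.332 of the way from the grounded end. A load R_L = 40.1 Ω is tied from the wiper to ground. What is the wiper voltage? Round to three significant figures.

The pot divides into 18.24 Ω above the wiper and 9.064 Ω below.
R_L loads the lower segment: effective lower R = 7.393 Ω.
Loaded-divider output: V_out = 10.7 × 0.2884 = 3.086 V.

V_out ≈ 3.09 V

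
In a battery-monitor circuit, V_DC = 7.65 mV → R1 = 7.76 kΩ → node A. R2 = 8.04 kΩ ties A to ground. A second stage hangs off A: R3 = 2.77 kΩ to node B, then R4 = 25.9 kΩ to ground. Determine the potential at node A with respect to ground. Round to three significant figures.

The second stage (R3 + R4 = 28.67 kΩ) loads node A in parallel with R2.
Effective lower resistance at A: R2 ‖ 28.67 = 6.279 kΩ.
So V_A = 7.65 × 0.4473 = 3.422 mV.

V_A ≈ 3.42 mV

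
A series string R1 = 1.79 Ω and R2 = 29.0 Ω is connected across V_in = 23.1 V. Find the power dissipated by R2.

P ≈ 16.3 W

The common current is I = 23.1/30.79 = 0.7502 A.
P = I²R = 0.5629 × 29.0 = 16.32 W.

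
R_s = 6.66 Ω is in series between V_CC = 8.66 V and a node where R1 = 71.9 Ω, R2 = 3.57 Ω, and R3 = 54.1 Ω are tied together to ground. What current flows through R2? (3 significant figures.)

I ≈ 0.787 A

Equivalent of the parallel group: R_p = 3.200 Ω.
Node voltage V_A = V_CC · R_p/(R_s + R_p) = 8.66 × 0.3245 = 2.811 V.
Branch current I = V_A/R2 = 2.811/3.57 = 0.7873 A.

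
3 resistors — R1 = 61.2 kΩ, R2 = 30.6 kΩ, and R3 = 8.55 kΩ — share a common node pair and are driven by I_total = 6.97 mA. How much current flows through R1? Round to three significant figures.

I ≈ 0.686 mA

Conductances: ΣG = 1/61.2 + 1/30.6 + 1/8.55 = 0.1660 (1/kΩ).
By the current-divider rule, I = I_total · G_k/ΣG = 6.97 × 0.09845 = 0.6862 mA.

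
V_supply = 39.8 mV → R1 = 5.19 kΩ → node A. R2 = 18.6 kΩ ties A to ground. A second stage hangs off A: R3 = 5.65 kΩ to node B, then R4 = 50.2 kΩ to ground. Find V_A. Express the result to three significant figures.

Node A sees R2 in parallel with the series input of stage 2, R3 + R4 = 55.85 kΩ.
R2 ‖ (R3+R4) = 13.95 kΩ.
So V_A = 39.8 × 0.7289 = 29.01 mV.

V_A ≈ 29.0 mV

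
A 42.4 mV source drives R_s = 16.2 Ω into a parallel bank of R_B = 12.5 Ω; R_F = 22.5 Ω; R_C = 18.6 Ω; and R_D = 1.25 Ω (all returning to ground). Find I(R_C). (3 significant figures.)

Parallel bank: R_p = 1/(1/12.5 + 1/22.5 + 1/18.6 + 1/1.25) = 1.022 Ω.
V_A = 42.4 × 1.022/17.22 = 2.517 mV.
I(R_C) = V_A / R_C = 2.517/18.6 = 0.1353 mA.

I ≈ 0.135 mA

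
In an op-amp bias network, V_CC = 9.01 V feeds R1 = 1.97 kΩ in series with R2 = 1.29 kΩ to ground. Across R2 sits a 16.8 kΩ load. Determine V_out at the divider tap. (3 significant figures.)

V_out ≈ 3.41 V

R2 ‖ R_L = (1.29 × 16.8)/(1.29 + 16.8) = 1.198 kΩ.
Now apply the divider: V_out = 9.01 × 0.3782 = 3.407 V.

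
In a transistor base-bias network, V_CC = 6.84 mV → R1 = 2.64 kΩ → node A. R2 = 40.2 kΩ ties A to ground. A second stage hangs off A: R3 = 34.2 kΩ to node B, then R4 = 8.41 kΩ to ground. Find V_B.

Looking into the second stage from A: R3 + R4 = 42.61 kΩ appears in parallel with R2.
Effective lower resistance at A: R2 ‖ 42.61 = 20.68 kΩ.
V_A = 6.84 × 20.68/(2.64 + 20.68) = 6.066 mV.
Stage 2 is unloaded, so V_B = V_A · R4/(R3+R4) = 6.066 × 8.41/42.61 = 1.197 mV.

V_B ≈ 1.20 mV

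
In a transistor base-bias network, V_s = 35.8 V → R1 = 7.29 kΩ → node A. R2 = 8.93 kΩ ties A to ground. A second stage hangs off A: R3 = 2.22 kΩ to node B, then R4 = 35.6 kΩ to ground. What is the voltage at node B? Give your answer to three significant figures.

V_B ≈ 16.8 V

Looking into the second stage from A: R3 + R4 = 37.82 kΩ appears in parallel with R2.
R2 ‖ (R3+R4) = 7.224 kΩ.
So V_A = 35.8 × 0.4977 = 17.82 V.
Stage 2 is unloaded, so V_B = V_A · R4/(R3+R4) = 17.82 × 35.6/37.82 = 16.77 V.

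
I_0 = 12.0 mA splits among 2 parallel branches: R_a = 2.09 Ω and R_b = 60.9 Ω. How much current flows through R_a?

I ≈ 11.6 mA

For two parallel branches, I_k = I_0 · (other R)/(sum of R).
So I = 12.0 × 60.9/62.99 = 11.60 mA.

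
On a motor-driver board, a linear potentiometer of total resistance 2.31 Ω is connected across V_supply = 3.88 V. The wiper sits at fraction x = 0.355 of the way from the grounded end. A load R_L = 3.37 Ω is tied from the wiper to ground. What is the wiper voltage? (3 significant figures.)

Split the track: R_lower = x·R_p = 0.8200 Ω, R_upper = (1−x)·R_p = 1.490 Ω.
R_L loads the lower segment: effective lower R = 0.6596 Ω.
V_out = 3.88 × 0.6596/(1.490 + 0.6596) = 1.191 V.

V_out ≈ 1.19 V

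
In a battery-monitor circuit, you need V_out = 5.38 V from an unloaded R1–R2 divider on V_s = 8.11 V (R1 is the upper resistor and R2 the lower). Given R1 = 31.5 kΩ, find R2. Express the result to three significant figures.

R2 ≈ 62.1 kΩ

V_out/V_s = R2/(R1+R2) = 0.6634.
Rearranging, R2 = R1·k/(1−k) = 31.5 × 1.971 = 62.08 kΩ.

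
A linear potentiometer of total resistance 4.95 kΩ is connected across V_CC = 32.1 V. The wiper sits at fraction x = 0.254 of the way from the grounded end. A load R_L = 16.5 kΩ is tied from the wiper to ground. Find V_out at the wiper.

V_out ≈ 7.71 V

Lower segment x·R_p = 1.257 kΩ; upper segment (1−x)·R_p = 3.693 kΩ.
R_L loads the lower segment: effective lower R = 1.168 kΩ.
V_out = 32.1 × 1.168/(3.693 + 1.168) = 7.715 V.
(Unloaded: V_out = x·V_CC = 8.15 V.)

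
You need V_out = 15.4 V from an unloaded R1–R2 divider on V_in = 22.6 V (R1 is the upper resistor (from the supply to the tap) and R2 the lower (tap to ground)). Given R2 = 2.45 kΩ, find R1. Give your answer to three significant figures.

V_out/V_in = R2/(R1+R2) = 0.6814.
So R1 = R2 · (V_in/V_out − 1) = 2.45 × (22.6/15.4 − 1) = 2.45 × 0.4675 = 1.145 kΩ.

R1 ≈ 1.15 kΩ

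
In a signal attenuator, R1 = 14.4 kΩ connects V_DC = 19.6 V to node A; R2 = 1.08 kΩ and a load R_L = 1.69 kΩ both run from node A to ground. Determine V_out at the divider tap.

V_out ≈ 0.858 V

The load sits in parallel with R2, giving an effective lower resistance R2' = R2·R_L/(R2+R_L) = 0.6589 kΩ.
Now apply the divider: V_out = 19.6 × 0.04376 = 0.8576 V.
(Unloaded it would be 1.37 V; the load pulls it down.)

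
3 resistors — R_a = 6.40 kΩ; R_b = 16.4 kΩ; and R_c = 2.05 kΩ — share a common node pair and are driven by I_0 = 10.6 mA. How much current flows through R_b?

Total conductance ΣG = 1/6.40 + 1/16.4 + 1/2.05 = 0.7050 (units of 1/kΩ).
By the current-divider rule, I = I_0 · G_k/ΣG = 10.6 × 0.08649 = 0.9168 mA.

I ≈ 0.917 mA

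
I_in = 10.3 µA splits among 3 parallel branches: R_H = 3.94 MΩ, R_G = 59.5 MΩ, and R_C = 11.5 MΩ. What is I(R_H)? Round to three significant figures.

Conductances: ΣG = 1/3.94 + 1/59.5 + 1/11.5 = 0.3576 (1/MΩ).
Current divider: I(R_H) = I_in · G_k/ΣG = 10.3 × (0.2538/0.3576) = 10.3 × 0.7098 = 7.311 µA.

I ≈ 7.31 µA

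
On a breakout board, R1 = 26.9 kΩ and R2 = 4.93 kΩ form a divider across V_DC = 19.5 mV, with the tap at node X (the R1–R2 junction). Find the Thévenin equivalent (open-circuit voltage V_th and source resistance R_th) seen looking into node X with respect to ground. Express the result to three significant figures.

V_th ≈ 3.02 mV, R_th ≈ 4.17 kΩ

Open-circuit (no load on X): V_th = V_DC · R2/(R1 + R2) = 19.5 × 4.93/(26.90 + 4.93) = 3.020 mV.
Looking into X with the source shorted: R_th = R1·R2/(R1+R2) = 26.90 × 4.93/31.83 = 4.166 kΩ.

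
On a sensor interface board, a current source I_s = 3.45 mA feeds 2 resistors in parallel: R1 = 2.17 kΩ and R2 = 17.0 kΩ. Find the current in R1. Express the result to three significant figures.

With just two branches, the current splits inversely with resistance.
I(R1) = 3.45 × 17.0/(2.17 + 17.0) = 3.45 × 0.8868 = 3.059 mA.

I ≈ 3.06 mA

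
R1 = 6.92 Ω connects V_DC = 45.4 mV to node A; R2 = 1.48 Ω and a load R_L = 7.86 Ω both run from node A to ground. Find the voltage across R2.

First combine the lower leg with the load: R2 ‖ R_L = 1.245 Ω.
Now apply the divider: V_out = 45.4 × 0.1525 = 6.925 mV.
(Unloaded it would be 8.00 mV; the load pulls it down.)

V_out ≈ 6.92 mV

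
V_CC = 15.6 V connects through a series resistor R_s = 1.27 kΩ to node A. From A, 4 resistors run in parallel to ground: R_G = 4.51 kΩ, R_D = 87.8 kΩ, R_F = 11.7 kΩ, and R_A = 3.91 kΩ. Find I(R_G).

Combine the parallel branches: R_p = (1/4.51 + 1/87.8 + 1/11.7 + 1/3.91)⁻¹ = 1.741 kΩ.
V_A by voltage divider: V_A = 15.6 × 1.741/(1.27 + 1.741) = 9.020 V.
Branch current I = V_A/R_G = 9.020/4.51 = 2.000 mA.
(Equivalently: I_total = 5.181 mA, then current-divider fraction G_k/ΣG = 0.3861.)

I ≈ 2.00 mA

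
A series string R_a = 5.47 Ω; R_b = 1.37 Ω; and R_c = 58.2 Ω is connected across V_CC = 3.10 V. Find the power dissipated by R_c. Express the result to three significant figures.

P ≈ 0.132 W

ΣR = 65.04 Ω → I = 3.10/65.04 = 0.04766 A.
V(R_c) = I·R = 2.774 V; P = V·I = 2.774 × 0.04766 = 0.1322 W.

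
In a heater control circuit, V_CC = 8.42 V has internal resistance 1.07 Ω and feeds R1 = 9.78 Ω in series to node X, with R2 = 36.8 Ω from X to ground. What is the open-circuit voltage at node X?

V_th ≈ 6.50 V

R1' = 1.07 + 9.78 = 10.85 Ω (source resistance + R1).
Open-circuit (no load on X): V_th = V_CC · R2/(R1' + R2) = 8.42 × 36.8/(10.85 + 36.8) = 6.503 V.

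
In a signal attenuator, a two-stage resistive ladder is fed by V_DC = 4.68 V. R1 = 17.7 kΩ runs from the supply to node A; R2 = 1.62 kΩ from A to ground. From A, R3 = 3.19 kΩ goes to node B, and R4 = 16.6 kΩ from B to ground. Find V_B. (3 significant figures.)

Node A sees R2 in parallel with the series input of stage 2, R3 + R4 = 19.79 kΩ.
Effective lower resistance at A: R2 ‖ 19.79 = 1.497 kΩ.
V_A = 4.68 × 1.497/(17.7 + 1.497) = 0.3650 V.
Stage 2 is unloaded, so V_B = V_A · R4/(R3+R4) = 0.3650 × 16.6/19.79 = 0.3062 V.

V_B ≈ 0.306 V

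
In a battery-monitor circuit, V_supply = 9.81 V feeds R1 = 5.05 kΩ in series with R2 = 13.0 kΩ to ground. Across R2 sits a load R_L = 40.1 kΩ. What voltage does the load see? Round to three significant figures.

First combine the lower leg with the load: R2 ‖ R_L = 9.817 kΩ.
Then V_out = V_supply · R2'/(R1 + R2') = 9.81 × 9.817/14.87 = 6.478 V.
(Unloaded it would be 7.07 V; the load pulls it down.)

V_out ≈ 6.48 V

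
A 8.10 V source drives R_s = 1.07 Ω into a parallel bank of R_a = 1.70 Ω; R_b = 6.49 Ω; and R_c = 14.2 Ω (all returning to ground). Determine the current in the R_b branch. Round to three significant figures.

Parallel bank: R_p = 1/(1/1.70 + 1/6.49 + 1/14.2) = 1.230 Ω.
V_A by voltage divider: V_A = 8.10 × 1.230/(1.07 + 1.230) = 4.332 V.
Branch current I = V_A/R_b = 4.332/6.49 = 0.6676 A.
(Check via current divider: I_total = 3.521 A; share G_k/ΣG = 0.1896 → same result.)

I ≈ 0.668 A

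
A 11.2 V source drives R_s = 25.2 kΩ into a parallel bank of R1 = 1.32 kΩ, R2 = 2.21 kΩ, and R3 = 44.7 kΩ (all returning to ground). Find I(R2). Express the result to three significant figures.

I ≈ 0.158 mA

Equivalent of the parallel group: R_p = 0.8114 kΩ.
V_A = 11.2 × 0.8114/26.01 = 0.3494 V.
Branch current I = V_A/R2 = 0.3494/2.21 = 0.1581 mA.
(Equivalently: I_total = 0.4306 mA, then current-divider fraction G_k/ΣG = 0.3671.)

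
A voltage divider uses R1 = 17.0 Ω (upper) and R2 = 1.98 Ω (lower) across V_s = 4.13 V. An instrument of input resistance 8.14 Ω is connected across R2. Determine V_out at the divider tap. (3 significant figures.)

V_out ≈ 0.354 V

First combine the lower leg with the load: R2 ‖ R_L = 1.593 Ω.
Now apply the divider: V_out = 4.13 × 0.08566 = 0.3538 V.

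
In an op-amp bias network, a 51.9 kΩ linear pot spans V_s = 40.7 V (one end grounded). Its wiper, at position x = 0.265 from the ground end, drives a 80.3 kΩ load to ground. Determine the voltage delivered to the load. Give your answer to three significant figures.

V_out ≈ 9.58 V

The pot divides into 38.15 kΩ above the wiper and 13.75 kΩ below.
Lower segment in parallel with the load: 13.75 ‖ 80.3 = 11.74 kΩ.
V_out = 40.7 × 11.74/(38.15 + 11.74) = 9.580 V.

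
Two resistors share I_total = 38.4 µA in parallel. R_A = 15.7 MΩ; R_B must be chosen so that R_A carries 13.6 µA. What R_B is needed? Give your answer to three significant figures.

The fraction through R_A equals R_B/(R_A+R_B).
With f = 0.3542, R_B = R_A · f/(1−f) = 15.7 × 0.5484 = 8.610 MΩ.

R_B ≈ 8.61 MΩ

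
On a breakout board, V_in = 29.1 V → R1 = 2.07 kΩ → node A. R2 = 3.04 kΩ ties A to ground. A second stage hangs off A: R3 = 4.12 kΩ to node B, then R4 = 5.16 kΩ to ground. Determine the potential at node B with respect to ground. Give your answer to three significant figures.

Node A sees R2 in parallel with the series input of stage 2, R3 + R4 = 9.280 kΩ.
Effective lower resistance at A: R2 ‖ 9.280 = 2.290 kΩ.
First divider: V_A = V_in · 2.290/(2.07 + 2.290) = 15.28 V.
V_B = V_A × 0.5560 = 8.498 V.

V_B ≈ 8.50 V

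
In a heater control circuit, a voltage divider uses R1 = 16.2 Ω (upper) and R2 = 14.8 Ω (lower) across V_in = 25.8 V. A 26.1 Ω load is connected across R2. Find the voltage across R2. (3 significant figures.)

V_out ≈ 9.50 V

The load sits in parallel with R2, giving an effective lower resistance R2' = R2·R_L/(R2+R_L) = 9.444 Ω.
Now apply the divider: V_out = 25.8 × 0.3683 = 9.502 V.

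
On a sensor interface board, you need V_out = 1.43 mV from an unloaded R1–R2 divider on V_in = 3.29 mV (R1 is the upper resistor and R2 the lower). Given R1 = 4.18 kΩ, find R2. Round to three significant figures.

R2 ≈ 3.21 kΩ

V_out/V_in = R2/(R1+R2) = 0.4347.
R2 = R1 · 0.4347/(1 − 0.4347) = 3.214 kΩ.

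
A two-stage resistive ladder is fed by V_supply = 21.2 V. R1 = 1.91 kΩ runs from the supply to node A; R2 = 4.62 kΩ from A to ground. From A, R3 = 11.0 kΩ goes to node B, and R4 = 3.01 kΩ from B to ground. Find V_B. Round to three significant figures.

V_B ≈ 2.94 V

The second stage (R3 + R4 = 14.01 kΩ) loads node A in parallel with R2.
R2 ‖ (R3+R4) = 3.474 kΩ.
So V_A = 21.2 × 0.6453 = 13.68 V.
Stage 2 is unloaded, so V_B = V_A · R4/(R3+R4) = 13.68 × 3.01/14.01 = 2.939 V.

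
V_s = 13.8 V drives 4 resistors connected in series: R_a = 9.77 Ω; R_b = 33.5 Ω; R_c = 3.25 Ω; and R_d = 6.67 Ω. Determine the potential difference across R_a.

V ≈ 2.53 V

Total series resistance ΣR = 9.77 + 33.5 + 3.25 + 6.67 = 53.19 Ω.
V = V_s · R/ΣR = 13.8 × 0.1837 = 2.535 V.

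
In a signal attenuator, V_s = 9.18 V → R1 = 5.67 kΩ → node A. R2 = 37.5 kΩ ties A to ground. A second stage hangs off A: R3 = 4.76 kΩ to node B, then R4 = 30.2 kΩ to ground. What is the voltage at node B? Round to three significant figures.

The second stage (R3 + R4 = 34.96 kΩ) loads node A in parallel with R2.
R2 ‖ (R3+R4) = 18.09 kΩ.
So V_A = 9.18 × 0.7614 = 6.990 V.
Then the unloaded second divider: V_B = V_A × R4/(R3+R4) = 6.990 × 0.8638 = 6.038 V.

V_B ≈ 6.04 V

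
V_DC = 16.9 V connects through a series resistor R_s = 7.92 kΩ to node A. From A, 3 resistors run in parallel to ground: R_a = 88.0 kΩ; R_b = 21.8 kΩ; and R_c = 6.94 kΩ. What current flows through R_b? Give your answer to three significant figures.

I ≈ 0.299 mA

Parallel bank: R_p = 1/(1/88.0 + 1/21.8 + 1/6.94) = 4.967 kΩ.
Node voltage V_A = V_DC · R_p/(R_s + R_p) = 16.9 × 0.3854 = 6.514 V.
I(R_b) = V_A / R_b = 6.514/21.8 = 0.2988 mA.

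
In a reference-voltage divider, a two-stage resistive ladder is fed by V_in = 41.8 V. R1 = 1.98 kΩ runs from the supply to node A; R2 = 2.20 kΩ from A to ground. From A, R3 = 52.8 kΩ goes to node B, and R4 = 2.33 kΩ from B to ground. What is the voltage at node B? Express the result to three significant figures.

V_B ≈ 0.913 V

Looking into the second stage from A: R3 + R4 = 55.13 kΩ appears in parallel with R2.
Effective lower resistance at A: R2 ‖ 55.13 = 2.116 kΩ.
So V_A = 41.8 × 0.5166 = 21.59 V.
V_B = V_A × 0.04226 = 0.9126 V.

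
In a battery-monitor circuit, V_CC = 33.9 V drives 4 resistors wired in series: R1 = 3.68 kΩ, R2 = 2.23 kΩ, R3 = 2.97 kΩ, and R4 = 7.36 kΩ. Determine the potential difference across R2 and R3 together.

V ≈ 10.9 V

Total series resistance ΣR = 3.68 + 2.23 + 2.97 + 7.36 = 16.24 kΩ.
R_{R2..R3} = 2.23 + 2.97 = 5.200 kΩ.
V = V_CC · R/ΣR = 33.9 × 0.3202 = 10.85 V.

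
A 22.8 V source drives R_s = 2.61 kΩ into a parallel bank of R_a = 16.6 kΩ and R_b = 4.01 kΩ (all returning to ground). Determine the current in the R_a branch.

I ≈ 0.760 mA

Combine the parallel branches: R_p = (1/16.6 + 1/4.01)⁻¹ = 3.230 kΩ.
V_A = 22.8 × 3.230/5.840 = 12.61 V.
I(R_a) = V_A / R_a = 12.61/16.6 = 0.7596 mA.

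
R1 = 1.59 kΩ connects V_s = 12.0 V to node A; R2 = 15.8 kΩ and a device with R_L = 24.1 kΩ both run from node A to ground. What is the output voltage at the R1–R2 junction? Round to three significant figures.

R2 ‖ R_L = (15.8 × 24.1)/(15.8 + 24.1) = 9.543 kΩ.
Voltage divider with the loaded lower leg: V_out = 12.0 × 9.543/(1.59 + 9.543) = 12.0 × 0.8572 = 10.29 V.

V_out ≈ 10.3 V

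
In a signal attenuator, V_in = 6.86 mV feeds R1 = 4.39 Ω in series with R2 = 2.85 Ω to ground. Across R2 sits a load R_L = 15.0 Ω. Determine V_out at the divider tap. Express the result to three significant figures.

R2 ‖ R_L = (2.85 × 15.0)/(2.85 + 15.0) = 2.395 Ω.
Now apply the divider: V_out = 6.86 × 0.3530 = 2.421 mV.

V_out ≈ 2.42 mV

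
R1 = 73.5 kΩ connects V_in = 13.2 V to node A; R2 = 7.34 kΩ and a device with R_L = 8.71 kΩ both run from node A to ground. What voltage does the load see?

V_out ≈ 0.679 V

The load sits in parallel with R2, giving an effective lower resistance R2' = R2·R_L/(R2+R_L) = 3.983 kΩ.
Now apply the divider: V_out = 13.2 × 0.05141 = 0.6786 V.
(Unloaded it would be 1.20 V; the load pulls it down.)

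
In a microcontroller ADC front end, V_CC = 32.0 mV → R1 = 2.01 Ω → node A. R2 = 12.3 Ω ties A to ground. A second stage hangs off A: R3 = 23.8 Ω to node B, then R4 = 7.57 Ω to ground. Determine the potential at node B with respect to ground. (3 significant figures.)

Node A sees R2 in parallel with the series input of stage 2, R3 + R4 = 31.37 Ω.
Effective lower resistance at A: R2 ‖ 31.37 = 8.836 Ω.
First divider: V_A = V_CC · 8.836/(2.01 + 8.836) = 26.07 mV.
V_B = V_A × 0.2413 = 6.291 mV.

V_B ≈ 6.29 mV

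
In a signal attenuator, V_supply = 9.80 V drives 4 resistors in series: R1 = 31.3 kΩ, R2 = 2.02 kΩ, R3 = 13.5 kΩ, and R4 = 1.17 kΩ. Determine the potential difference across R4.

V ≈ 0.239 V

Series total: ΣR = 31.3 + 2.02 + 13.5 + 1.17 = 47.99 kΩ.
Voltage divider: V = V_supply · (1.170 / 47.99) = 9.80 × 0.02438 = 0.2389 V.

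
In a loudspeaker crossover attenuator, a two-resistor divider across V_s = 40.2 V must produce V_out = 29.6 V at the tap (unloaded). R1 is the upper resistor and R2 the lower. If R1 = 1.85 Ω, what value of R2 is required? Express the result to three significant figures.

R2 ≈ 5.17 Ω

V_out/V_s = R2/(R1+R2) = 0.7363.
Rearranging, R2 = R1·k/(1−k) = 1.85 × 2.792 = 5.166 Ω.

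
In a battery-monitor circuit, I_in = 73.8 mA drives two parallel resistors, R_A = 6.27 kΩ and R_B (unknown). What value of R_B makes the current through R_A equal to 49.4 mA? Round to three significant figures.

R_B ≈ 12.7 kΩ

The fraction through R_A equals R_B/(R_A+R_B).
With f = 0.6694, R_B = R_A · f/(1−f) = 6.27 × 2.025 = 12.69 kΩ.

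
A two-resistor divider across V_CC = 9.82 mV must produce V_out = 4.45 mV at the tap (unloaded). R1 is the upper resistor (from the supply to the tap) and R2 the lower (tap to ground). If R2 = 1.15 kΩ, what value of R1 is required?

Required fraction k = V_out/V_CC = 0.4532.
So R1 = R2 · (V_CC/V_out − 1) = 1.15 × (9.82/4.45 − 1) = 1.15 × 1.207 = 1.388 kΩ.

R1 ≈ 1.39 kΩ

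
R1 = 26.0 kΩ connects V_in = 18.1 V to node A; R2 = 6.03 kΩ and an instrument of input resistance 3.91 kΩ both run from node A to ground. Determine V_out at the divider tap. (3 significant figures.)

V_out ≈ 1.51 V

The load sits in parallel with R2, giving an effective lower resistance R2' = R2·R_L/(R2+R_L) = 2.372 kΩ.
Then V_out = V_in · R2'/(R1 + R2') = 18.1 × 2.372/28.37 = 1.513 V.
(Unloaded it would be 3.41 V; the load pulls it down.)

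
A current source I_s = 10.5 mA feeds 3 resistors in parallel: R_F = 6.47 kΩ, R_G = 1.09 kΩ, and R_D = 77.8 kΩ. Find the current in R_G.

I ≈ 8.88 mA

Conductances: ΣG = 1/6.47 + 1/1.09 + 1/77.8 = 1.085 (1/kΩ).
Current divider: I(R_G) = I_s · G_k/ΣG = 10.5 × (0.9174/1.085) = 10.5 × 0.8457 = 8.880 mA.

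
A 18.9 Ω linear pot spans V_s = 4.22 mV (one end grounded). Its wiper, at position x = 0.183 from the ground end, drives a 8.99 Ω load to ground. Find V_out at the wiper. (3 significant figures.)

V_out ≈ 0.588 mV

The pot divides into 15.44 Ω above the wiper and 3.459 Ω below.
Lower segment in parallel with the load: 3.459 ‖ 8.99 = 2.498 Ω.
V_out = 4.22 × 2.498/(15.44 + 2.498) = 0.5876 mV.
(Unloaded: V_out = x·V_s = 0.772 mV.)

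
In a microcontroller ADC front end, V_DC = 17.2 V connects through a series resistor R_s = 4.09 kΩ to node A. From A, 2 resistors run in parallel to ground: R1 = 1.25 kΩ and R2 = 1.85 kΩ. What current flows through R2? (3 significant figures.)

I ≈ 1.43 mA

Equivalent of the parallel group: R_p = 0.7460 kΩ.
V_A by voltage divider: V_A = 17.2 × 0.7460/(4.09 + 0.7460) = 2.653 V.
I(R2) = V_A / R2 = 2.653/1.85 = 1.434 mA.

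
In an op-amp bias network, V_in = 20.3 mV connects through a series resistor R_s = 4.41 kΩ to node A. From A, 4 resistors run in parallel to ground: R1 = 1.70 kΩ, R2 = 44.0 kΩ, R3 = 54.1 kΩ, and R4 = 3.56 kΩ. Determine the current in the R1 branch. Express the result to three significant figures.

Combine the parallel branches: R_p = (1/1.70 + 1/44.0 + 1/54.1 + 1/3.56)⁻¹ = 1.098 kΩ.
V_A by voltage divider: V_A = 20.3 × 1.098/(4.41 + 1.098) = 4.048 mV.
I(R1) = V_A / R1 = 4.048/1.70 = 2.381 µA.
(Equivalently: I_total = 3.685 µA, then current-divider fraction G_k/ΣG = 0.6462.)

I ≈ 2.38 µA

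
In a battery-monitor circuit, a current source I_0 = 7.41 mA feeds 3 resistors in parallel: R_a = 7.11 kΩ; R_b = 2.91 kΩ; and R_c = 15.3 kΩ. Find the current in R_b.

I ≈ 4.63 mA

Total conductance ΣG = 1/7.11 + 1/2.91 + 1/15.3 = 0.5496 (units of 1/kΩ).
By the current-divider rule, I = I_0 · G_k/ΣG = 7.41 × 0.6252 = 4.633 mA.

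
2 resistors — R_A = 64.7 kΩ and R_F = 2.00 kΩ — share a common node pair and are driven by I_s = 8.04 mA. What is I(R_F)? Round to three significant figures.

Two-branch current divider: I_k = I_s · R_other/(R_1 + R_2).
So I = 8.04 × 64.7/66.70 = 7.799 mA.

I ≈ 7.80 mA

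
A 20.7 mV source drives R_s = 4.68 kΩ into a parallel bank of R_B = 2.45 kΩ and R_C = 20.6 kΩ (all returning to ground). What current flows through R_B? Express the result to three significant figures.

I ≈ 2.69 µA

Parallel bank: R_p = 1/(1/2.45 + 1/20.6) = 2.190 kΩ.
V_A = 20.7 × 2.190/6.870 = 6.598 mV.
I(R_B) = V_A / R_B = 6.598/2.45 = 2.693 µA.
(Equivalently: I_total = 3.013 µA, then current-divider fraction G_k/ΣG = 0.8937.)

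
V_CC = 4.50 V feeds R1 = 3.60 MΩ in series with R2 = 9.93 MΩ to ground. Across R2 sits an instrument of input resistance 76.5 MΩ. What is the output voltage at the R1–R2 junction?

First combine the lower leg with the load: R2 ‖ R_L = 8.789 MΩ.
Now apply the divider: V_out = 4.50 × 0.7094 = 3.192 V.
(Unloaded it would be 3.30 V; the load pulls it down.)

V_out ≈ 3.19 V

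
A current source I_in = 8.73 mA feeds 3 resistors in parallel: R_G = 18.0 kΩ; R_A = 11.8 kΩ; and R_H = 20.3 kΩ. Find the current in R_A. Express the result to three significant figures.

Conductances: ΣG = 1/18.0 + 1/11.8 + 1/20.3 = 0.1896 (1/kΩ).
R_A takes the fraction G_k/ΣG = 0.08475/0.1896 = 0.4471, so I = 8.73 × 0.4471 = 3.903 mA.

I ≈ 3.90 mA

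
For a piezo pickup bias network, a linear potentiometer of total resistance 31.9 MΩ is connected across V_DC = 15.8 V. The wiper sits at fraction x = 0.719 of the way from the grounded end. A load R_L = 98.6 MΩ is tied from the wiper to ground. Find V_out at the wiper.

V_out ≈ 10.7 V

The pot divides into 8.964 MΩ above the wiper and 22.94 MΩ below.
R_L loads the lower segment: effective lower R = 18.61 MΩ.
Loaded-divider output: V_out = 15.8 × 0.6749 = 10.66 V.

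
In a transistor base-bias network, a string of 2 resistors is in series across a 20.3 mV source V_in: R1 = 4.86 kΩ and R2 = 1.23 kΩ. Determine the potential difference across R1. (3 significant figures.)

Series total: ΣR = 4.86 + 1.23 = 6.090 kΩ.
Voltage divider: V = V_in · (4.860 / 6.090) = 20.3 × 0.7980 = 16.20 mV.

V ≈ 16.2 mV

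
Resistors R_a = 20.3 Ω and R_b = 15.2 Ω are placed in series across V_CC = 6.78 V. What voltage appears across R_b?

Series total: ΣR = 20.3 + 15.2 = 35.50 Ω.
Voltage divider: V = V_CC · (15.20 / 35.50) = 6.78 × 0.4282 = 2.903 V.

V ≈ 2.90 V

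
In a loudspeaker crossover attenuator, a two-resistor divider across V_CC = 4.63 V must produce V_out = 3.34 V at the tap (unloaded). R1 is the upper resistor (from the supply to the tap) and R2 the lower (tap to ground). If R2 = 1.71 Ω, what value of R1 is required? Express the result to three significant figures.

V_out/V_CC = R2/(R1+R2) = 0.7214.
R1 = R2·(1/k − 1) = 1.71 × 0.3862 = 0.6604 Ω.

R1 ≈ 0.660 Ω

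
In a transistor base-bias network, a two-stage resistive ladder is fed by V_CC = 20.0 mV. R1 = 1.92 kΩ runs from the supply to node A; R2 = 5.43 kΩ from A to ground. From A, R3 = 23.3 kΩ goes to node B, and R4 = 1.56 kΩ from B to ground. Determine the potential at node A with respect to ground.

V_A ≈ 14.0 mV

The second stage (R3 + R4 = 24.86 kΩ) loads node A in parallel with R2.
R2 ‖ (R3+R4) = 4.457 kΩ.
First divider: V_A = V_CC · 4.457/(1.92 + 4.457) = 13.98 mV.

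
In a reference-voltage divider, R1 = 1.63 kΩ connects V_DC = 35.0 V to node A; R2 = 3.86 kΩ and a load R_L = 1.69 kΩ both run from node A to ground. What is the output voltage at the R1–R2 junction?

V_out ≈ 14.7 V

R2 ‖ R_L = (3.86 × 1.69)/(3.86 + 1.69) = 1.175 kΩ.
Now apply the divider: V_out = 35.0 × 0.4190 = 14.66 V.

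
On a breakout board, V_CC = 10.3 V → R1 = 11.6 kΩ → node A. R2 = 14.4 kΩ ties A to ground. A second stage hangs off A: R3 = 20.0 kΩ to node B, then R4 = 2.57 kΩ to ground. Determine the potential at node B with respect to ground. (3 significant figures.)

V_B ≈ 0.506 V

Node A sees R2 in parallel with the series input of stage 2, R3 + R4 = 22.57 kΩ.
Effective lower resistance at A: R2 ‖ 22.57 = 8.791 kΩ.
So V_A = 10.3 × 0.4311 = 4.441 V.
Then the unloaded second divider: V_B = V_A × R4/(R3+R4) = 4.441 × 0.1139 = 0.5056 V.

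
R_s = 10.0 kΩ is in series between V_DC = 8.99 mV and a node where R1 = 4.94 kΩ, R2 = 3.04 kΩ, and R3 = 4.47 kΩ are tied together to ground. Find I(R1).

Equivalent of the parallel group: R_p = 1.324 kΩ.
V_A = 8.99 × 1.324/11.32 = 1.051 mV.
I(R1) = V_A / R1 = 1.051/4.94 = 0.2128 µA.
(Equivalently: I_total = 0.7939 µA, then current-divider fraction G_k/ΣG = 0.2681.)

I ≈ 0.213 µA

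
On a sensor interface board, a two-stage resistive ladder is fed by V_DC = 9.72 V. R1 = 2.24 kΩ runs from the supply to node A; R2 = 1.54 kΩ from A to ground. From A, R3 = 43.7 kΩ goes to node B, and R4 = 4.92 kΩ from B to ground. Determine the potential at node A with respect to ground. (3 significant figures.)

V_A ≈ 3.89 V

The second stage (R3 + R4 = 48.62 kΩ) loads node A in parallel with R2.
Effective lower resistance at A: R2 ‖ 48.62 = 1.493 kΩ.
First divider: V_A = V_DC · 1.493/(2.24 + 1.493) = 3.887 V.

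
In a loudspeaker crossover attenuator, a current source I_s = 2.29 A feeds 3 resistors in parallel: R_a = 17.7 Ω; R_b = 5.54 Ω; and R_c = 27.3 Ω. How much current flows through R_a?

I ≈ 0.473 A

Total conductance ΣG = 1/17.7 + 1/5.54 + 1/27.3 = 0.2736 (units of 1/Ω).
R_a takes the fraction G_k/ΣG = 0.05650/0.2736 = 0.2065, so I = 2.29 × 0.2065 = 0.4728 A.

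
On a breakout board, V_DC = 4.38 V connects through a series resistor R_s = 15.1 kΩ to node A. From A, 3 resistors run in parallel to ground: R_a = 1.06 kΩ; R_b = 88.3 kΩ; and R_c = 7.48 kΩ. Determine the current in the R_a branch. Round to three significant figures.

I ≈ 0.237 mA

Equivalent of the parallel group: R_p = 0.9188 kΩ.
V_A = 4.38 × 0.9188/16.02 = 0.2512 V.
Branch current I = V_A/R_a = 0.2512/1.06 = 0.2370 mA.
(Check via current divider: I_total = 0.2734 mA; share G_k/ΣG = 0.8668 → same result.)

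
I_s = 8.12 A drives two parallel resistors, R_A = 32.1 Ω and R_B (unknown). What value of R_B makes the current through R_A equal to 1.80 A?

Two-branch current divider: I_A = I_s · R_B/(R_A + R_B).
With f = 0.2217, R_B = R_A · f/(1−f) = 32.1 × 0.2848 = 9.142 Ω.

R_B ≈ 9.14 Ω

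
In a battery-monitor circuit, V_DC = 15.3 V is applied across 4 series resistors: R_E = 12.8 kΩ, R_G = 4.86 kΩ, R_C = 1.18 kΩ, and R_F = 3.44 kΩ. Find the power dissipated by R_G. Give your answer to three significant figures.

P ≈ 2.29 mW

ΣR = 22.28 kΩ → I = 15.3/22.28 = 0.6867 mA.
V(R_G) = I·R = 3.337 V; P = V·I = 3.337 × 0.6867 = 2.292 mW.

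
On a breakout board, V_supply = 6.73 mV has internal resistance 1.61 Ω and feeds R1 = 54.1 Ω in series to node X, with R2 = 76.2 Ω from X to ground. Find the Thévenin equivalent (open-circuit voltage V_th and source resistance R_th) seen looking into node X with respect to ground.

V_th ≈ 3.89 mV, R_th ≈ 32.2 Ω

R1' = 1.61 + 54.1 = 55.71 Ω (source resistance + R1).
V_th is the unloaded tap voltage: V_supply · R2/(R1'+R2) = 6.73 × 0.5777 = 3.888 mV.
With V_supply suppressed (replaced by a short), R_th = R1' ‖ R2 = (55.71 × 76.2)/(55.71 + 76.2) = 32.18 Ω.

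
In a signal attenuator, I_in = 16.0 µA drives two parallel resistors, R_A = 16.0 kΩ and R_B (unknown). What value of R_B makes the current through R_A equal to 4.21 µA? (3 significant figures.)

In a two-way split, I_A/I_in = R_B/(R_A + R_B).
4.21/16.0 = R_B/(R_A + R_B) → R_B = R_A · (0.2631)/(1 − 0.2631) = 16.0 × 0.3571 = 5.713 kΩ.

R_B ≈ 5.71 kΩ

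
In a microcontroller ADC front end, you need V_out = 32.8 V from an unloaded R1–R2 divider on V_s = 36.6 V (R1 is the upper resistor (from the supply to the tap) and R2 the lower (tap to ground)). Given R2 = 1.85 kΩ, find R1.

R1 ≈ 0.214 kΩ

Required fraction k = V_out/V_s = 0.8962.
R1 = R2·(1/k − 1) = 1.85 × 0.1159 = 0.2143 kΩ.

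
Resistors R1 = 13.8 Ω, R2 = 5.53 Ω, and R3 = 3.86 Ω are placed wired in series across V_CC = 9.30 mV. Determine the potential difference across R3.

Series total: ΣR = 13.8 + 5.53 + 3.86 = 23.19 Ω.
V = V_CC · R/ΣR = 9.30 × 0.1665 = 1.548 mV.

V ≈ 1.55 mV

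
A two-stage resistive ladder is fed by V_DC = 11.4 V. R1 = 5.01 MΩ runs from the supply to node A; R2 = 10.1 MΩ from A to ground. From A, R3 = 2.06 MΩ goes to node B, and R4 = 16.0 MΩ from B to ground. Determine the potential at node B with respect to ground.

Node A sees R2 in parallel with the series input of stage 2, R3 + R4 = 18.06 MΩ.
Effective lower resistance at A: R2 ‖ 18.06 = 6.477 MΩ.
First divider: V_A = V_DC · 6.477/(5.01 + 6.477) = 6.428 V.
V_B = V_A × 0.8859 = 5.695 V.

V_B ≈ 5.69 V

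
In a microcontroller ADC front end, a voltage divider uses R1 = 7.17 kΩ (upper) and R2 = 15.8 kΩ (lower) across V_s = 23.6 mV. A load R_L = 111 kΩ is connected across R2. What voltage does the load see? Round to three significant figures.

First combine the lower leg with the load: R2 ‖ R_L = 13.83 kΩ.
Then V_out = V_s · R2'/(R1 + R2') = 23.6 × 13.83/21.00 = 15.54 mV.
(Unloaded it would be 16.2 mV; the load pulls it down.)

V_out ≈ 15.5 mV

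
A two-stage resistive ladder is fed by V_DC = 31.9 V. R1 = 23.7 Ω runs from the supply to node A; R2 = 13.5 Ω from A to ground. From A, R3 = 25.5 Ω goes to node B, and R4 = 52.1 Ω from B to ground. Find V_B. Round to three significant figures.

V_B ≈ 7.00 V

Node A sees R2 in parallel with the series input of stage 2, R3 + R4 = 77.60 Ω.
R2 ‖ (R3+R4) = 11.50 Ω.
V_A = 31.9 × 11.50/(23.7 + 11.50) = 10.42 V.
V_B = V_A × 0.6714 = 6.997 V.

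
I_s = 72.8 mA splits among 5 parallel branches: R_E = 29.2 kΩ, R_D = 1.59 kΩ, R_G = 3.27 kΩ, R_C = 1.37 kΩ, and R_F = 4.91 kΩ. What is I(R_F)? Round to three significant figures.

Conductances: ΣG = 1/29.2 + 1/1.59 + 1/3.27 + 1/1.37 + 1/4.91 = 1.903 (1/kΩ).
R_F takes the fraction G_k/ΣG = 0.2037/1.903 = 0.1070, so I = 72.8 × 0.1070 = 7.793 mA.

I ≈ 7.79 mA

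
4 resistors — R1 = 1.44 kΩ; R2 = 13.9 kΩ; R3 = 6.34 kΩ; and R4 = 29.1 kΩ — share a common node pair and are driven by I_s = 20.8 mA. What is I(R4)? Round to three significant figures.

ΣG = 1/1.44 + 1/13.9 + 1/6.34 + 1/29.1 = 0.9585.
Current divider: I(R4) = I_s · G_k/ΣG = 20.8 × (0.03436/0.9585) = 20.8 × 0.03585 = 0.7457 mA.

I ≈ 0.746 mA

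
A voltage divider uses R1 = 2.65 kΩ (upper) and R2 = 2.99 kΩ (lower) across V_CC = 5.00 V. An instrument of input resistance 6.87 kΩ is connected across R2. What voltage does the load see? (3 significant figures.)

V_out ≈ 2.20 V

R2 ‖ R_L = (2.99 × 6.87)/(2.99 + 6.87) = 2.083 kΩ.
Then V_out = V_CC · R2'/(R1 + R2') = 5.00 × 2.083/4.733 = 2.201 V.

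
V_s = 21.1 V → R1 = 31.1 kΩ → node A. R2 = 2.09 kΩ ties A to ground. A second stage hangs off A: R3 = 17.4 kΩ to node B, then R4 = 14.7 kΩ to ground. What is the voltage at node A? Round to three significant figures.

V_A ≈ 1.25 V

Looking into the second stage from A: R3 + R4 = 32.10 kΩ appears in parallel with R2.
Effective lower resistance at A: R2 ‖ 32.10 = 1.962 kΩ.
First divider: V_A = V_s · 1.962/(31.1 + 1.962) = 1.252 V.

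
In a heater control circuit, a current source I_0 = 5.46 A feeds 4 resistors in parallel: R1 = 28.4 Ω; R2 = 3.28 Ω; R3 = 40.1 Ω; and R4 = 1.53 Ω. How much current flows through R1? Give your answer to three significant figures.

I ≈ 0.189 A

ΣG = 1/28.4 + 1/3.28 + 1/40.1 + 1/1.53 = 1.019.
Current divider: I(R1) = I_0 · G_k/ΣG = 5.46 × (0.03521/1.019) = 5.46 × 0.03457 = 0.1887 A.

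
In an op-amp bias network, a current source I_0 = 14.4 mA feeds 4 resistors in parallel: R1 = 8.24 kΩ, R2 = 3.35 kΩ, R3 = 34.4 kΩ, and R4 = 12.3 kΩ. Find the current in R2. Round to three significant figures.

Conductances: ΣG = 1/8.24 + 1/3.35 + 1/34.4 + 1/12.3 = 0.5302 (1/kΩ).
R2 takes the fraction G_k/ΣG = 0.2985/0.5302 = 0.5630, so I = 14.4 × 0.5630 = 8.107 mA.

I ≈ 8.11 mA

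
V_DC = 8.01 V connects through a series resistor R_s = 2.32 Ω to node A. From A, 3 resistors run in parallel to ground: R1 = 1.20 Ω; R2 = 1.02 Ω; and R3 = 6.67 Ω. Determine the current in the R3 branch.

I ≈ 0.216 A

Combine the parallel branches: R_p = (1/1.20 + 1/1.02 + 1/6.67)⁻¹ = 0.5093 Ω.
Node voltage V_A = V_DC · R_p/(R_s + R_p) = 8.01 × 0.1800 = 1.442 V.
I(R3) = V_A / R3 = 1.442/6.67 = 0.2162 A.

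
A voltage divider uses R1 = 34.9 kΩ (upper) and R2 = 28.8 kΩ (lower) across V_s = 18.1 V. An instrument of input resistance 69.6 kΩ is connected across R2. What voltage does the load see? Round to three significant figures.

V_out ≈ 6.67 V

The load sits in parallel with R2, giving an effective lower resistance R2' = R2·R_L/(R2+R_L) = 20.37 kΩ.
Then V_out = V_s · R2'/(R1 + R2') = 18.1 × 20.37/55.27 = 6.671 V.
(Unloaded it would be 8.18 V; the load pulls it down.)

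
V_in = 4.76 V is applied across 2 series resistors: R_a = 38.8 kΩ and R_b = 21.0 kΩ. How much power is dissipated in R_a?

The common current is I = 4.76/59.80 = 0.07960 mA.
V(R_a) = I·R = 3.088 V; P = V·I = 3.088 × 0.07960 = 0.2458 mW.

P ≈ 0.246 mW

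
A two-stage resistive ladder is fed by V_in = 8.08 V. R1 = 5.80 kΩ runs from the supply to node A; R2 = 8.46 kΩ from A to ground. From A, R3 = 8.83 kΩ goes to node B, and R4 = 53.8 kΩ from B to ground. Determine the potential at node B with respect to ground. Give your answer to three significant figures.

V_B ≈ 3.90 V

Node A sees R2 in parallel with the series input of stage 2, R3 + R4 = 62.63 kΩ.
R2 ‖ (R3+R4) = 7.453 kΩ.
V_A = 8.08 × 7.453/(5.80 + 7.453) = 4.544 V.
V_B = V_A × 0.8590 = 3.903 V.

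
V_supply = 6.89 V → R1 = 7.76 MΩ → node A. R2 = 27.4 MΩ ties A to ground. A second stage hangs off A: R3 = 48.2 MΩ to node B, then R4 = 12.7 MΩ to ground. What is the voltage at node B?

V_B ≈ 1.02 V

Node A sees R2 in parallel with the series input of stage 2, R3 + R4 = 60.90 MΩ.
R2 ‖ (R3+R4) = 18.90 MΩ.
V_A = 6.89 × 18.90/(7.76 + 18.90) = 4.884 V.
Stage 2 is unloaded, so V_B = V_A · R4/(R3+R4) = 4.884 × 12.7/60.90 = 1.019 V.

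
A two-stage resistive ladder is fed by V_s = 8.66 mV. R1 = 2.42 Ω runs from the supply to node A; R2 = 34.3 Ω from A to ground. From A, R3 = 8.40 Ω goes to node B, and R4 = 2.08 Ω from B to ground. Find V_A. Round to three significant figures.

V_A ≈ 6.65 mV

The second stage (R3 + R4 = 10.48 Ω) loads node A in parallel with R2.
Effective lower resistance at A: R2 ‖ 10.48 = 8.027 Ω.
V_A = 8.66 × 8.027/(2.42 + 8.027) = 6.654 mV.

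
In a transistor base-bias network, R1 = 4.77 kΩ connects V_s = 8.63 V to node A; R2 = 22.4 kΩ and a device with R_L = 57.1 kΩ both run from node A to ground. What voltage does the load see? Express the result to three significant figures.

First combine the lower leg with the load: R2 ‖ R_L = 16.09 kΩ.
Voltage divider with the loaded lower leg: V_out = 8.63 × 16.09/(4.77 + 16.09) = 8.63 × 0.7713 = 6.656 V.

V_out ≈ 6.66 V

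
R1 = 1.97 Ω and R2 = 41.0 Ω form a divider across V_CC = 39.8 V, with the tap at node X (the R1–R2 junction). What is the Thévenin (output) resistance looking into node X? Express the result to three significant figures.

Zeroing V_CC shorts the top of R1 to ground, so R_th = R1 ‖ R2 = 1.880 Ω.

R_th ≈ 1.88 Ω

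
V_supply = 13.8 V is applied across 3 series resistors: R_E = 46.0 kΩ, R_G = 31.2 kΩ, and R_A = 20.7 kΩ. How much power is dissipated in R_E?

P ≈ 0.914 mW

ΣR = 97.90 kΩ → I = 13.8/97.90 = 0.1410 mA.
P(R_E) = I²·R_E = (0.1410)² × 46.0 = 0.9140 mW.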